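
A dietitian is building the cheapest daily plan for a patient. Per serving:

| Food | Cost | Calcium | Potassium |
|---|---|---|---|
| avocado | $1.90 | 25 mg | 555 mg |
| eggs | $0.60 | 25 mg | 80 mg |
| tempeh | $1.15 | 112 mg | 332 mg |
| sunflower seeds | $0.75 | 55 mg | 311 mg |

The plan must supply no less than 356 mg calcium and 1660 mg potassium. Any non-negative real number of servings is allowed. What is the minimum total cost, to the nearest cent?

This is a tiny linear program; its minimum lies at a vertex of the feasible set. List the vertices and price them.
avocado only: max(356/25, 1660/555) = 14.24 servings → $27.06.
eggs only: max(356/25, 1660/80) = 20.75 servings → $12.45.
tempeh only: max(356/112, 1660/332) = 5 servings → $5.75.
sunflower seeds only: max(356/55, 1660/311) = 6.473 servings → $4.85.
avocado + eggs with both tight: 1.096 servings and 13.14 servings → $9.97.
avocado + tempeh with both tight: 1.257 servings and 2.898 servings → $5.72.
avocado + sunflower seeds with both targets exact would need a negative amount; discard.
eggs + tempeh with both targets exact would need a negative amount; discard.
eggs + sunflower seeds with both tight: 5.753 servings and 3.858 servings → $6.35.
tempeh + sunflower seeds with both tight: 1.172 servings and 4.087 servings → $4.41.
So the least-cost plan costs $4.41.

$4.41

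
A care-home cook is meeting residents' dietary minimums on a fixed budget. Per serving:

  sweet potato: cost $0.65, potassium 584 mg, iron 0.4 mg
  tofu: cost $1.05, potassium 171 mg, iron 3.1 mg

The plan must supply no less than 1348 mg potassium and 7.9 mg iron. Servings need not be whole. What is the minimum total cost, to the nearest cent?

$3.51

This is a tiny linear program; its minimum lies at a vertex of the feasible set. List the vertices and price them.
sweet potato only: max(1348/584, 7.9/0.4) = 19.75 servings → $12.84.
tofu only: max(1348/171, 7.9/3.1) = 7.883 servings → $8.28.
sweet potato + tofu with both tight: 1.623 servings and 2.339 servings → $3.51.
So the least-cost plan costs $3.51.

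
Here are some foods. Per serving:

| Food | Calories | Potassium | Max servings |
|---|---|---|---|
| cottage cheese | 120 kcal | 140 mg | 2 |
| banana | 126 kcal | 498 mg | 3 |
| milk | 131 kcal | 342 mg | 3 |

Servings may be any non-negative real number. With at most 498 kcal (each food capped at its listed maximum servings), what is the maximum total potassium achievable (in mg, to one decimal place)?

1807.3 mg

Potassium per kcal: banana 3.952, milk 2.611, cottage cheese 1.167.
Take 3 servings of banana: uses 378 kcal, +1494.0 mg potassium (running total 1494.0 mg).
Take 0.916 servings of milk: uses 120 kcal, +313.3 mg potassium (running total 1807.3 mg).
Filling greedily by potassium-per-kcal is optimal for one linear limit, giving 1807.3 mg.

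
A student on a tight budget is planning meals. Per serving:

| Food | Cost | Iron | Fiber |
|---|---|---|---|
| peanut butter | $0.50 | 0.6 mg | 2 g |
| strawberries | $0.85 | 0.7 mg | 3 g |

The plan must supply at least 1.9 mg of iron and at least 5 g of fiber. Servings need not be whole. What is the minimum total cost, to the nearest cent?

For a min-cost LP with two ≥-constraints, a basic feasible solution has at most two positive variables.
peanut butter only: max(1.9/0.6, 5/2) = 3.167 servings → $1.58.
strawberries only: max(1.9/0.7, 5/3) = 2.714 servings → $2.31.
peanut butter + strawberries: the both-tight solution has a negative serving — not a feasible corner.
Cheapest feasible corner: $1.58.

$1.58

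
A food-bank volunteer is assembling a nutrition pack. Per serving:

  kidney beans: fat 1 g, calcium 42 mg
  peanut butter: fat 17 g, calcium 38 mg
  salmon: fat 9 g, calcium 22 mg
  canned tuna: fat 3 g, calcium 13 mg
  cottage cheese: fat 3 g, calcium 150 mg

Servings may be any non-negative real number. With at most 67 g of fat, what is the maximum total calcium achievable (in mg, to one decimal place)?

Calcium per g fat: cottage cheese 50, kidney beans 42, canned tuna 4.333, salmon 2.444, peanut butter 2.235.
With no serving limits, spend the whole fat allowance on cottage cheese: 67 g / 3 g × 150 mg = 3350.0 mg.

3350.0 mg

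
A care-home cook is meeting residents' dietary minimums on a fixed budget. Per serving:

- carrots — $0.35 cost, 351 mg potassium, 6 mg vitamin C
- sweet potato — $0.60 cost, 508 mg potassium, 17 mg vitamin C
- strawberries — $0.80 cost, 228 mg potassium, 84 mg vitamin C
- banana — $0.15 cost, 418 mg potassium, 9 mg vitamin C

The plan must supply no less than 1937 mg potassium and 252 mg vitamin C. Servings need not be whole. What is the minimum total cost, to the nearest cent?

This is a tiny linear program; its minimum lies at a vertex of the feasible set. List the vertices and price them.
carrots only: max(1937/351, 252/6) = 42 servings → $14.70.
sweet potato only: max(1937/508, 252/17) = 14.82 servings → $8.89.
strawberries only: max(1937/228, 252/84) = 8.496 servings → $6.80.
banana only: max(1937/418, 252/9) = 28 servings → $4.20.
carrots + sweet potato with both targets exact would need a negative amount; discard.
carrots + strawberries with both tight: 3.743 servings and 2.733 servings → $3.50.
carrots + banana with both targets exact would need a negative amount; discard.
sweet potato + strawberries with both tight: 2.713 servings and 2.451 servings → $3.59.
sweet potato + banana: intersection lies outside the first quadrant.
strawberries + banana with both tight: 2.659 servings and 3.184 servings → $2.60.
So the least-cost plan costs $2.60.

$2.60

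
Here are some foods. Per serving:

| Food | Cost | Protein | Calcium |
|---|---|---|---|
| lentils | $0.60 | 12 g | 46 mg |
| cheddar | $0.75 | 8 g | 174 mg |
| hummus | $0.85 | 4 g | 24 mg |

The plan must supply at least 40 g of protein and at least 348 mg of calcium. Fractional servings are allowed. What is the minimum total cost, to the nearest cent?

$2.48

Compare the cost at each extreme point of the feasible region.
lentils only: max(40/12, 348/46) = 7.565 servings → $4.54.
cheddar only: max(40/8, 348/174) = 5 servings → $3.75.
hummus only: max(40/4, 348/24) = 14.5 servings → $12.32.
lentils + cheddar with both tight: 2.428 servings and 1.358 servings → $2.48.
lentils + hummus: the both-tight solution has a negative serving — not a feasible corner.
cheddar + hummus with both tight: 0.8571 servings and 8.286 servings → $7.69.
So the least-cost plan costs $2.48.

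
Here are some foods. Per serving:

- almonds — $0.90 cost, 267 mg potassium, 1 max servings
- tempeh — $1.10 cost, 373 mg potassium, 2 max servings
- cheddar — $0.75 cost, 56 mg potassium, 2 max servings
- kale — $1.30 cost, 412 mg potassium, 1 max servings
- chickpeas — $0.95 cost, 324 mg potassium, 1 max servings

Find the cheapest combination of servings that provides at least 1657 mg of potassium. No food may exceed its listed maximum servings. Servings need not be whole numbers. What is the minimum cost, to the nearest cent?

$5.04

Cost per mg of potassium: chickpeas $0.0029, tempeh $0.0029, kale $0.0032, almonds $0.0034, cheddar $0.0134.
Take 1 serving of chickpeas: +324.0 mg potassium for $0.95 (total $0.95, still need 1333.0 mg).
Take 2 servings of tempeh: +746.0 mg potassium for $2.20 (total $3.15, still need 587.0 mg).
Take 1 serving of kale: +412.0 mg potassium for $1.30 (total $4.45, still need 175.0 mg).
Take 0.6554 servings of almonds: +175.0 mg potassium for $0.59 (total $5.04, still need 0.0 mg).
Filling from the cheapest source first is optimal under one linear minimum: $5.04.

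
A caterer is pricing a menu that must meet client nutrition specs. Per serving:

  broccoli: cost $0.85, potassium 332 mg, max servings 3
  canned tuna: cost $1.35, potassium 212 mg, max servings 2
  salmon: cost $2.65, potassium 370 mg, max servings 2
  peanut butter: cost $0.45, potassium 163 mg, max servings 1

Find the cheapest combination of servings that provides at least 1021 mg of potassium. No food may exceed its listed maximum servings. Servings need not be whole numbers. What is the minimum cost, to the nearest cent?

$2.62

Cost per mg of potassium: broccoli $0.0026, peanut butter $0.0028, canned tuna $0.0064, salmon $0.0072.
Take 3 servings of broccoli: +996.0 mg potassium for $2.55 (total $2.55, still need 25.0 mg).
Take 0.1534 servings of peanut butter: +25.0 mg potassium for $0.07 (total $2.62, still need 0.0 mg).
Greedy by cheapest-per-mg is optimal for a single linear constraint, so the minimum cost is $2.62.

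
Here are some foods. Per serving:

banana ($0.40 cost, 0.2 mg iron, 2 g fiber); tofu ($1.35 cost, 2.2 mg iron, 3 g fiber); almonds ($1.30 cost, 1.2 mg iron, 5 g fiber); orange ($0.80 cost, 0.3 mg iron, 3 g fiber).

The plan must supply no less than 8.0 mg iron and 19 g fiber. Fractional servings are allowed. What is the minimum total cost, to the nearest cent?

$6.21

At the optimum either one food covers both requirements or two foods hit both targets exactly; no other combination can be cheaper.
banana only: max(8.0/0.2, 19/2) = 40 servings → $16.00.
tofu only: max(8.0/2.2, 19/3) = 6.333 servings → $8.55.
almonds only: max(8.0/1.2, 19/5) = 6.667 servings → $8.67.
orange only: max(8.0/0.3, 19/3) = 26.67 servings → $21.33.
banana + tofu with both tight: 4.684 servings and 3.211 servings → $6.21.
banana + almonds: the both-tight solution has a negative serving — not a feasible corner.
banana + orange (both tight): parallel constraints — no distinct corner.
tofu + almonds with both tight: 2.324 servings and 2.405 servings → $6.26.
tofu + orange with both tight: 3.211 servings and 3.123 servings → $6.83.
almonds + orange: the both-tight solution has a negative serving — not a feasible corner.
Cheapest feasible corner: $6.21.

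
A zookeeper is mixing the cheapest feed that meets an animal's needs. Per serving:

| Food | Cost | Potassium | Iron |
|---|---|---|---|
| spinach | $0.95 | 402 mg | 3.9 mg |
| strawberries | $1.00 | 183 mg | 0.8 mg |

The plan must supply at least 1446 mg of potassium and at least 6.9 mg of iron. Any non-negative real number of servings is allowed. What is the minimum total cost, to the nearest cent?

Check every corner: each single food scaled to meet both minima, and each pair solved so both constraints bind.
spinach only: max(1446/402, 6.9/3.9) = 3.597 servings → $3.42.
strawberries only: max(1446/183, 6.9/0.8) = 8.625 servings → $8.62.
spinach + strawberries with both tight: 0.2701 servings and 7.308 servings → $7.56.
So the least-cost plan costs $3.42.

$3.42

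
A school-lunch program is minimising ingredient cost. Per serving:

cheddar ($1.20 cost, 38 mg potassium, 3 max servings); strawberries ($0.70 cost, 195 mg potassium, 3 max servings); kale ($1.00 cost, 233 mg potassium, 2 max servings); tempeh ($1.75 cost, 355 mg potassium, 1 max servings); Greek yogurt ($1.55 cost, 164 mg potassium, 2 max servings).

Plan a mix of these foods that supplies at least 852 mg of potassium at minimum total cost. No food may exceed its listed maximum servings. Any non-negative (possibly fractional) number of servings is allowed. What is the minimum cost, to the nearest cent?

Cost per mg of potassium: strawberries $0.0036, kale $0.0043, tempeh $0.0049, Greek yogurt $0.0095, cheddar $0.0316.
Take 3 servings of strawberries: +585.0 mg potassium for $2.10 (total $2.10, still need 267.0 mg).
Take 1.146 servings of kale: +267.0 mg potassium for $1.15 (total $3.25, still need 0.0 mg).
Greedy by cheapest-per-mg is optimal for a single linear constraint, so the minimum cost is $3.25.

$3.25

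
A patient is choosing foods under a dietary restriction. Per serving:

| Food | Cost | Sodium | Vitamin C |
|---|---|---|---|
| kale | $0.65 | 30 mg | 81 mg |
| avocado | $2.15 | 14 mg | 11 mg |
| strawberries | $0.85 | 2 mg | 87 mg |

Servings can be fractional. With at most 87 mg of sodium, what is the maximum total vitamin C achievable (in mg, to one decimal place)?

3784.5 mg

Vitamin C per mg sodium: strawberries 43.5, kale 2.7, avocado 0.7857.
With no serving limits, spend the whole sodium allowance on strawberries: 87 mg / 2 mg × 87 mg = 3784.5 mg.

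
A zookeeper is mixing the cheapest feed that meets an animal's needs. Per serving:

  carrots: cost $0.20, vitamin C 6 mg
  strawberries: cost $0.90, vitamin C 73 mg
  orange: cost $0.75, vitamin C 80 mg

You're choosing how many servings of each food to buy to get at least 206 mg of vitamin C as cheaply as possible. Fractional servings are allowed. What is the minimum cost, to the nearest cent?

$1.93

Cost per mg of vitamin C: orange $0.0094, strawberries $0.0123, carrots $0.0333.
With no serving limits, use only orange: 206 mg / 80 mg = 2.575 servings × $0.75 = $1.93.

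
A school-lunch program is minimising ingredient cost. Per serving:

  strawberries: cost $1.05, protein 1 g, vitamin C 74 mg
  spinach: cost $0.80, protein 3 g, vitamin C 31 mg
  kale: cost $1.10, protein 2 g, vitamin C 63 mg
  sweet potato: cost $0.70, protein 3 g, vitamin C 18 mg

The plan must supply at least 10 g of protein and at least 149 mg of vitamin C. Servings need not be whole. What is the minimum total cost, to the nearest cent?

For a min-cost LP with two ≥-constraints, a basic feasible solution has at most two positive variables.
strawberries only: max(10/1, 149/74) = 10 servings → $10.50.
spinach only: max(10/3, 149/31) = 4.806 servings → $3.85.
kale only: max(10/2, 149/63) = 5 servings → $5.50.
sweet potato only: max(10/3, 149/18) = 8.278 servings → $5.79.
strawberries + spinach with both tight: 0.7173 servings and 3.094 servings → $3.23.
strawberries + kale: intersection lies outside the first quadrant.
strawberries + sweet potato with both tight: 1.309 servings and 2.897 servings → $3.40.
spinach + kale with both tight: 2.614 servings and 1.079 servings → $3.28.
spinach + sweet potato: the both-tight solution has a negative serving — not a feasible corner.
kale + sweet potato with both tight: 1.745 servings and 2.17 servings → $3.44.
So the least-cost plan costs $3.23.

$3.23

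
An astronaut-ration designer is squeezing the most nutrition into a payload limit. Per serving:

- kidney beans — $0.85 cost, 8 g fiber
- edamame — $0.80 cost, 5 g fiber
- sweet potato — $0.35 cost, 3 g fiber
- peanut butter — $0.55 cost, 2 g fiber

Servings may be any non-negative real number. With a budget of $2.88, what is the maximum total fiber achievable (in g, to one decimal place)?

Fiber per dollar: kidney beans 9.412, sweet potato 8.571, edamame 6.25, peanut butter 3.636.
With no serving limits, spend the whole cost allowance on kidney beans: $2.88 / $0.85 × 8 g = 27.1 g.

27.1 g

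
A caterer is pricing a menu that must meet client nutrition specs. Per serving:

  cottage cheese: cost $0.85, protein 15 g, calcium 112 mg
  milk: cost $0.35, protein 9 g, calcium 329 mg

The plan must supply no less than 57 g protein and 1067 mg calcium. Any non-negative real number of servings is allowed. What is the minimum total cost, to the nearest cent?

cottage cheese only: max(57/15, 1067/112) = 9.527 servings → $8.10.
milk only: max(57/9, 1067/329) = 6.333 servings → $2.22.
cottage cheese + milk with both tight: 2.33 servings and 2.45 servings → $2.84.
The minimum over all feasible corners is $2.22.

$2.22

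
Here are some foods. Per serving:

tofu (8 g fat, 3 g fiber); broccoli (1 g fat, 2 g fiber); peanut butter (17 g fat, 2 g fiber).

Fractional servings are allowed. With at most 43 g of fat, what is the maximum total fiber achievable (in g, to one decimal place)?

86.0 g

Fiber per g fat: broccoli 2, tofu 0.375, peanut butter 0.1176.
With no serving limits, spend the whole fat allowance on broccoli: 43 g / 1 g × 2 g = 86.0 g.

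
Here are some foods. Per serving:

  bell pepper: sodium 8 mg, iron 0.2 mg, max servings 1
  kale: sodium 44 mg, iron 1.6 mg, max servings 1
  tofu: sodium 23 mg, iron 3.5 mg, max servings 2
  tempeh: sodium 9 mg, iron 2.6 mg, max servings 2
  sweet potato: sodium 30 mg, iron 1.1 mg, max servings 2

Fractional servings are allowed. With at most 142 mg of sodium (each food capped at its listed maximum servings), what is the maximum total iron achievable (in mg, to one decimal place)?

15.1 mg

Iron per mg sodium: tempeh 0.2889, tofu 0.1522, sweet potato 0.03667, kale 0.03636, bell pepper 0.025.
Take 2 servings of tempeh: uses 18 mg sodium, +5.2 mg iron (running total 5.2 mg).
Take 2 servings of tofu: uses 46 mg sodium, +7.0 mg iron (running total 12.2 mg).
Take 2 servings of sweet potato: uses 60 mg sodium, +2.2 mg iron (running total 14.4 mg).
Take 0.4091 servings of kale: uses 18 mg sodium, +0.7 mg iron (running total 15.1 mg).
Filling greedily by iron-per-mg sodium is optimal for one linear limit, giving 15.1 mg.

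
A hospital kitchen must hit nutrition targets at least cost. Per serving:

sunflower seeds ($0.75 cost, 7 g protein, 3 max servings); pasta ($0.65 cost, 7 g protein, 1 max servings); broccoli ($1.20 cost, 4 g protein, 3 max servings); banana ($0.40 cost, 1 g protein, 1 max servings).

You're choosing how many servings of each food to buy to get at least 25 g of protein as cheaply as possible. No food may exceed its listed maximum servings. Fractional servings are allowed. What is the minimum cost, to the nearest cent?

$2.58

Cost per g of protein: pasta $0.0929, sunflower seeds $0.1071, broccoli $0.3000, banana $0.4000.
Take 1 serving of pasta: +7.0 g protein for $0.65 (total $0.65, still need 18.0 g).
Take 2.571 servings of sunflower seeds: +18.0 g protein for $1.93 (total $2.58, still need 0.0 g).
Filling from the cheapest source first is optimal under one linear minimum: $2.58.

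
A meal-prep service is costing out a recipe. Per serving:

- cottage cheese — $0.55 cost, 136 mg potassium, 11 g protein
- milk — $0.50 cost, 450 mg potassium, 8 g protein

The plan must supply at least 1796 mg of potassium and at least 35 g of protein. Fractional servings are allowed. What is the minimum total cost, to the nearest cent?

$2.14

cottage cheese only: max(1796/136, 35/11) = 13.21 servings → $7.26.
milk only: max(1796/450, 35/8) = 4.375 servings → $2.19.
cottage cheese + milk with both tight: 0.3578 servings and 3.883 servings → $2.14.
Cheapest feasible corner: $2.14.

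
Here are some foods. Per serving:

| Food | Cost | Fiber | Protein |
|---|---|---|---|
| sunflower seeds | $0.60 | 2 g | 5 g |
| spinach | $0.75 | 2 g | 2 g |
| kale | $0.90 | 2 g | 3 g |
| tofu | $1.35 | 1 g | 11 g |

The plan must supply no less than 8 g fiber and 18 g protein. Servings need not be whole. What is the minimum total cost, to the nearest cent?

Minimising a linear cost over {fiber ≥ 8, protein ≥ 18, servings ≥ 0} — the optimum is at a vertex, using one or two foods.
sunflower seeds only: max(8/2, 18/5) = 4 servings → $2.40.
spinach only: max(8/2, 18/2) = 9 servings → $6.75.
kale only: max(8/2, 18/3) = 6 servings → $5.40.
tofu only: max(8/1, 18/11) = 8 servings → $10.80.
sunflower seeds + spinach with both tight: 3.333 servings and 0.6667 servings → $2.50.
sunflower seeds + kale with both tight: 3 servings and 1 serving → $2.70.
sunflower seeds + tofu with both targets exact would need a negative amount; discard.
spinach + kale: the both-tight solution has a negative serving — not a feasible corner.
spinach + tofu with both tight: 3.5 servings and 1 serving → $3.98.
kale + tofu with both tight: 3.684 servings and 0.6316 servings → $4.17.
The minimum over all feasible corners is $2.40.

$2.40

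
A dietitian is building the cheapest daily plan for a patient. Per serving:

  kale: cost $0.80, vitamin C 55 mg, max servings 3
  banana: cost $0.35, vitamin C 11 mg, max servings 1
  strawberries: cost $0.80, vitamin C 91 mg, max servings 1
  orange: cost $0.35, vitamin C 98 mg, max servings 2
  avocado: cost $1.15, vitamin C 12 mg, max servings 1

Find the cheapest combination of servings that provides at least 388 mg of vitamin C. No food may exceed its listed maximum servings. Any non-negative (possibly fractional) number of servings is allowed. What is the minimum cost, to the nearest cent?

Cost per mg of vitamin C: orange $0.0036, strawberries $0.0088, kale $0.0145, banana $0.0318, avocado $0.0958.
Take 2 servings of orange: +196.0 mg vitamin C for $0.70 (total $0.70, still need 192.0 mg).
Take 1 serving of strawberries: +91.0 mg vitamin C for $0.80 (total $1.50, still need 101.0 mg).
Take 1.836 servings of kale: +101.0 mg vitamin C for $1.47 (total $2.97, still need 0.0 mg).
Filling from the cheapest source first is optimal under one linear minimum: $2.97.

$2.97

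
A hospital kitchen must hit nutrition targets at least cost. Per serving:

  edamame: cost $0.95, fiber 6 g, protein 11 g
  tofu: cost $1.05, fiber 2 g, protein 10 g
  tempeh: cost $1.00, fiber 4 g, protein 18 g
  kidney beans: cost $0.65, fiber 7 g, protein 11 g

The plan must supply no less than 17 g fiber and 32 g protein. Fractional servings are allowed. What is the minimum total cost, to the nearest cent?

$1.86

Check every corner: each single food scaled to meet both minima, and each pair solved so both constraints bind.
edamame only: max(17/6, 32/11) = 2.909 servings → $2.76.
tofu only: max(17/2, 32/10) = 8.5 servings → $8.93.
tempeh only: max(17/4, 32/18) = 4.25 servings → $4.25.
kidney beans only: max(17/7, 32/11) = 2.909 servings → $1.89.
edamame + tofu with both tight: 2.789 servings and 0.1316 servings → $2.79.
edamame + tempeh with both tight: 2.781 servings and 0.07812 servings → $2.72.
edamame + kidney beans: the both-tight solution has a negative serving — not a feasible corner.
tofu + tempeh: intersection lies outside the first quadrant.
tofu + kidney beans with both tight: 0.7708 servings and 2.208 servings → $2.24.
tempeh + kidney beans with both tight: 0.4512 servings and 2.171 servings → $1.86.
Cheapest feasible corner: $1.86.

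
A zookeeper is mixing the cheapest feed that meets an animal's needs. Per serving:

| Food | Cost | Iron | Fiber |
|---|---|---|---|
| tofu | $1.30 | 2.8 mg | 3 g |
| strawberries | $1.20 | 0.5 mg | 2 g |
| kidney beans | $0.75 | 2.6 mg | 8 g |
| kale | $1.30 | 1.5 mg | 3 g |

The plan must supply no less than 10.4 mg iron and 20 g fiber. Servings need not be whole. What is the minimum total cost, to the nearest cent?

$3.00

With two linear requirements the optimum uses one or two foods; enumerate the corners.
tofu only: max(10.4/2.8, 20/3) = 6.667 servings → $8.67.
strawberries only: max(10.4/0.5, 20/2) = 20.8 servings → $24.96.
kidney beans only: max(10.4/2.6, 20/8) = 4 servings → $3.00.
kale only: max(10.4/1.5, 20/3) = 6.933 servings → $9.01.
tofu + strawberries with both tight: 2.634 servings and 6.049 servings → $10.68.
tofu + kidney beans with both tight: 2.137 servings and 1.699 servings → $4.05.
tofu + kale with both tight: 0.3077 servings and 6.359 servings → $8.67.
strawberries + kidney beans: intersection lies outside the first quadrant.
strawberries + kale with both targets exact would need a negative amount; discard.
kidney beans + kale with both targets exact would need a negative amount; discard.
The minimum over all feasible corners is $3.00.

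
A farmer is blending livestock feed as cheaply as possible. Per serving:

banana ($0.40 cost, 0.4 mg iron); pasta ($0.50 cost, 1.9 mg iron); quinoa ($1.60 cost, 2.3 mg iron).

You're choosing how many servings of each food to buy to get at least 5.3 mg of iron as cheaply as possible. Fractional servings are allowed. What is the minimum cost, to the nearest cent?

Cost per mg of iron: pasta $0.2632, quinoa $0.6957, banana $1.0000.
With no serving limits, use only pasta: 5.3 mg / 1.9 mg = 2.789 servings × $0.50 = $1.39.

$1.39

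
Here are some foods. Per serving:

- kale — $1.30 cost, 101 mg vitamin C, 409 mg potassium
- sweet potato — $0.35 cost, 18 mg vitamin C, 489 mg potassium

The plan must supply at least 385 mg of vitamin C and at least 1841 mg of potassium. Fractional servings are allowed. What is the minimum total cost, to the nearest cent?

$5.04

The cheapest plan sits at a corner of the feasible region — with two constraints it uses at most two foods.
kale only: max(385/101, 1841/409) = 4.501 servings → $5.85.
sweet potato only: max(385/18, 1841/489) = 21.39 servings → $7.49.
kale + sweet potato with both tight: 3.691 servings and 0.6776 servings → $5.04.
The minimum over all feasible corners is $5.04.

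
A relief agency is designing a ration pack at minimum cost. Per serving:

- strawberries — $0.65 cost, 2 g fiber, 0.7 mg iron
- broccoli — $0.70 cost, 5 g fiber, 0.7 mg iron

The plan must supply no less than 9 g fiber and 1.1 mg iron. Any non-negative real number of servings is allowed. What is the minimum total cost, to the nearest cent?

For a min-cost LP with two ≥-constraints, a basic feasible solution has at most two positive variables.
strawberries only: max(9/2, 1.1/0.7) = 4.5 servings → $2.92.
broccoli only: max(9/5, 1.1/0.7) = 1.8 servings → $1.26.
strawberries + broccoli: intersection lies outside the first quadrant.
So the least-cost plan costs $1.26.

$1.26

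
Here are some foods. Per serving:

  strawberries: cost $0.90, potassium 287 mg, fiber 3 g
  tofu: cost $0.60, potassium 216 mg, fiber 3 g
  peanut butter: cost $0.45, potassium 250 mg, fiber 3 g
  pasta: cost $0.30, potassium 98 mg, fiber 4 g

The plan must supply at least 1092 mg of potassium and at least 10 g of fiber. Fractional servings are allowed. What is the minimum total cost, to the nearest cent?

$1.97

A basic optimal solution has at most two foods positive. Try each food alone and each pair with both targets met exactly.
strawberries only: max(1092/287, 10/3) = 3.805 servings → $3.42.
tofu only: max(1092/216, 10/3) = 5.056 servings → $3.03.
peanut butter only: max(1092/250, 10/3) = 4.368 servings → $1.97.
pasta only: max(1092/98, 10/4) = 11.14 servings → $3.34.
strawberries + tofu: the both-tight solution has a negative serving — not a feasible corner.
strawberries + peanut butter: intersection lies outside the first quadrant.
strawberries + pasta: intersection lies outside the first quadrant.
tofu + peanut butter: intersection lies outside the first quadrant.
tofu + pasta: intersection lies outside the first quadrant.
peanut butter + pasta with both targets exact would need a negative amount; discard.
So the least-cost plan costs $1.97.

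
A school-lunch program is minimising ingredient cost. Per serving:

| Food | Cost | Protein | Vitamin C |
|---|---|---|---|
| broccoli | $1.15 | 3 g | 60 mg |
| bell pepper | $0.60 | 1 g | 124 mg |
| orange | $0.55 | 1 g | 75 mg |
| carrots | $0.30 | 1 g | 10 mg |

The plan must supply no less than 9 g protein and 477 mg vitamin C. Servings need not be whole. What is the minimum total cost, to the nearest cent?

At the optimum either one food covers both requirements or two foods hit both targets exactly; no other combination can be cheaper.
broccoli only: max(9/3, 477/60) = 7.95 servings → $9.14.
bell pepper only: max(9/1, 477/124) = 9 servings → $5.40.
orange only: max(9/1, 477/75) = 9 servings → $4.95.
carrots only: max(9/1, 477/10) = 47.7 servings → $14.31.
broccoli + bell pepper with both tight: 2.048 servings and 2.856 servings → $4.07.
broccoli + orange with both tight: 1.2 servings and 5.4 servings → $4.35.
broccoli + carrots: intersection lies outside the first quadrant.
bell pepper + orange: intersection lies outside the first quadrant.
bell pepper + carrots with both tight: 3.395 servings and 5.605 servings → $3.72.
orange + carrots with both tight: 5.954 servings and 3.046 servings → $4.19.
So the least-cost plan costs $3.72.

$3.72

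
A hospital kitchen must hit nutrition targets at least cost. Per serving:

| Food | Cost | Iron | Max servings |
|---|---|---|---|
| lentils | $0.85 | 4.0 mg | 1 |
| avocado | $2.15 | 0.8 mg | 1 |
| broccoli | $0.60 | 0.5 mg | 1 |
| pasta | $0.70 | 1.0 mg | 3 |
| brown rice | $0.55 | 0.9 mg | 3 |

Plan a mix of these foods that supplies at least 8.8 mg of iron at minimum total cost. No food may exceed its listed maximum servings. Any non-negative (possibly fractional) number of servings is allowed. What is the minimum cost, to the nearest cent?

Cost per mg of iron: lentils $0.2125, brown rice $0.6111, pasta $0.7000, broccoli $1.2000, avocado $2.6875.
Take 1 serving of lentils: +4.0 mg iron for $0.85 (total $0.85, still need 4.8 mg).
Take 3 servings of brown rice: +2.7 mg iron for $1.65 (total $2.50, still need 2.1 mg).
Take 2.1 servings of pasta: +2.1 mg iron for $1.47 (total $3.97, still need 0.0 mg).
Greedy by cheapest-per-mg is optimal for a single linear constraint, so the minimum cost is $3.97.

$3.97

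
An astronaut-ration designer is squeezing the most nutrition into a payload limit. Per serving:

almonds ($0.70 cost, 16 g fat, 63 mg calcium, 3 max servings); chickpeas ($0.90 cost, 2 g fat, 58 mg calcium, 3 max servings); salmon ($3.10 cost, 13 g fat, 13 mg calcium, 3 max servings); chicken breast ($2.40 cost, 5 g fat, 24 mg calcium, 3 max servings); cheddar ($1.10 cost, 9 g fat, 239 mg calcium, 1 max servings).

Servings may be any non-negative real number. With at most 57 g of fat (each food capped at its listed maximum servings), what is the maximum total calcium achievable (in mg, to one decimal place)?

591.3 mg

Calcium per g fat: chickpeas 29, cheddar 26.56, chicken breast 4.8, almonds 3.938, salmon 1.
Take 3 servings of chickpeas: uses 6 g fat, +174.0 mg calcium (running total 174.0 mg).
Take 1 serving of cheddar: uses 9 g fat, +239.0 mg calcium (running total 413.0 mg).
Take 3 servings of chicken breast: uses 15 g fat, +72.0 mg calcium (running total 485.0 mg).
Take 1.688 servings of almonds: uses 27 g fat, +106.3 mg calcium (running total 591.3 mg).
Greedy by best ratio exhausts the fat allowance optimally: 591.3 mg.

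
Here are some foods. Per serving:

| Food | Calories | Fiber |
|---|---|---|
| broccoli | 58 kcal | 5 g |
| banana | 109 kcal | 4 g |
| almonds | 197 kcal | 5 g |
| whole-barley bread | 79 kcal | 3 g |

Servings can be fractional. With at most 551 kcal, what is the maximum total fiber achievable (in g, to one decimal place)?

47.5 g

Fiber per kcal: broccoli 0.08621, whole-barley bread 0.03797, banana 0.0367, almonds 0.02538.
With no serving limits, spend the whole calories allowance on broccoli: 551 kcal / 58 kcal × 5 g = 47.5 g.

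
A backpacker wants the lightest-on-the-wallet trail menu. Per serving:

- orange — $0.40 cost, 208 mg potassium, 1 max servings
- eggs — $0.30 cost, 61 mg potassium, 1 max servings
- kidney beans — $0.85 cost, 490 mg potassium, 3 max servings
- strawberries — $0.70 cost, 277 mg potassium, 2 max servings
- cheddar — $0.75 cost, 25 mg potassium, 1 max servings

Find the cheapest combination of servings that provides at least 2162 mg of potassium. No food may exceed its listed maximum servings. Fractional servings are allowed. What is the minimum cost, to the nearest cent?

Cost per mg of potassium: kidney beans $0.0017, orange $0.0019, strawberries $0.0025, eggs $0.0049, cheddar $0.0300.
Take 3 servings of kidney beans: +1470.0 mg potassium for $2.55 (total $2.55, still need 692.0 mg).
Take 1 serving of orange: +208.0 mg potassium for $0.40 (total $2.95, still need 484.0 mg).
Take 1.747 servings of strawberries: +484.0 mg potassium for $1.22 (total $4.17, still need 0.0 mg).
Greedy by cheapest-per-mg is optimal for a single linear constraint, so the minimum cost is $4.17.

$4.17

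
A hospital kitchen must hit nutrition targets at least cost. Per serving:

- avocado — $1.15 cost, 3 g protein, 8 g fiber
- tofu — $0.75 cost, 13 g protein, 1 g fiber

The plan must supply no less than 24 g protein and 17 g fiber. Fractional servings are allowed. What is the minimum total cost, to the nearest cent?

Compare the cost at each extreme point of the feasible region.
avocado only: max(24/3, 17/8) = 8 servings → $9.20.
tofu only: max(24/13, 17/1) = 17 servings → $12.75.
avocado + tofu with both tight: 1.95 servings and 1.396 servings → $3.29.
The minimum over all feasible corners is $3.29.

$3.29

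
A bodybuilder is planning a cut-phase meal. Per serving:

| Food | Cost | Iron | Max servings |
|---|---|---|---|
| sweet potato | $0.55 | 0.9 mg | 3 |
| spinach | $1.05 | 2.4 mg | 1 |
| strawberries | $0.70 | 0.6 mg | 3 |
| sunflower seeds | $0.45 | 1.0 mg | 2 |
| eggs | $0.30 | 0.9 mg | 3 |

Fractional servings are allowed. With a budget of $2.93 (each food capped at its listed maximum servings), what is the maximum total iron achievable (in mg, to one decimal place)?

7.2 mg

Iron per dollar: eggs 3, spinach 2.286, sunflower seeds 2.222, sweet potato 1.636, strawberries 0.8571.
Take 3 servings of eggs: spends $0.90, +2.7 mg iron (running total 2.7 mg).
Take 1 serving of spinach: spends $1.05, +2.4 mg iron (running total 5.1 mg).
Take 2 servings of sunflower seeds: spends $0.90, +2.0 mg iron (running total 7.1 mg).
Take 0.1455 servings of sweet potato: spends $0.08, +0.1 mg iron (running total 7.2 mg).
Filling greedily by iron-per-dollar is optimal for one linear limit, giving 7.2 mg.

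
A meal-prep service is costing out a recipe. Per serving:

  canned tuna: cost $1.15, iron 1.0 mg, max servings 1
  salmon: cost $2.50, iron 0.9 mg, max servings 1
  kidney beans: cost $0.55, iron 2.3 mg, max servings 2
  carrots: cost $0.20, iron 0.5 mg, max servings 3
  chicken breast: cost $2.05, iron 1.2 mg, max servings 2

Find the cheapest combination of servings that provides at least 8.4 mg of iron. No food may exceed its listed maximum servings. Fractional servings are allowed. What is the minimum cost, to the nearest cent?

$5.07

Cost per mg of iron: kidney beans $0.2391, carrots $0.4000, canned tuna $1.1500, chicken breast $1.7083, salmon $2.7778.
Take 2 servings of kidney beans: +4.6 mg iron for $1.10 (total $1.10, still need 3.8 mg).
Take 3 servings of carrots: +1.5 mg iron for $0.60 (total $1.70, still need 2.3 mg).
Take 1 serving of canned tuna: +1.0 mg iron for $1.15 (total $2.85, still need 1.3 mg).
Take 1.083 servings of chicken breast: +1.3 mg iron for $2.22 (total $5.07, still need 0.0 mg).
Filling from the cheapest source first is optimal under one linear minimum: $5.07.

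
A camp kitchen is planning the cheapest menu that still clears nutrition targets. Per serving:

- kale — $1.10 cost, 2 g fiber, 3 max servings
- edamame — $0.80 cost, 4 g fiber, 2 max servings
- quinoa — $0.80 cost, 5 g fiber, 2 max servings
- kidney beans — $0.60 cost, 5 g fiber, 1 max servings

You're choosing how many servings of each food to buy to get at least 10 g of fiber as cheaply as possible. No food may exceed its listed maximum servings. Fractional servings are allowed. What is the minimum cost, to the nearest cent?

Cost per g of fiber: kidney beans $0.1200, quinoa $0.1600, edamame $0.2000, kale $0.5500.
Take 1 serving of kidney beans: +5.0 g fiber for $0.60 (total $0.60, still need 5.0 g).
Take 1 serving of quinoa: +5.0 g fiber for $0.80 (total $1.40, still need 0.0 g).
Filling from the cheapest source first is optimal under one linear minimum: $1.40.

$1.40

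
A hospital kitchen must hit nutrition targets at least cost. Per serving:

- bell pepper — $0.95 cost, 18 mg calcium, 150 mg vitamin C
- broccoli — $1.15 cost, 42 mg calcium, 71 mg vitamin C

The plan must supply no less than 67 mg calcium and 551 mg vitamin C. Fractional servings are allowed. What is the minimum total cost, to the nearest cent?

$3.51

For a min-cost LP with two ≥-constraints, a basic feasible solution has at most two positive variables.
bell pepper only: max(67/18, 551/150) = 3.722 servings → $3.54.
broccoli only: max(67/42, 551/71) = 7.761 servings → $8.92.
bell pepper + broccoli with both tight: 3.661 servings and 0.02628 servings → $3.51.
So the least-cost plan costs $3.51.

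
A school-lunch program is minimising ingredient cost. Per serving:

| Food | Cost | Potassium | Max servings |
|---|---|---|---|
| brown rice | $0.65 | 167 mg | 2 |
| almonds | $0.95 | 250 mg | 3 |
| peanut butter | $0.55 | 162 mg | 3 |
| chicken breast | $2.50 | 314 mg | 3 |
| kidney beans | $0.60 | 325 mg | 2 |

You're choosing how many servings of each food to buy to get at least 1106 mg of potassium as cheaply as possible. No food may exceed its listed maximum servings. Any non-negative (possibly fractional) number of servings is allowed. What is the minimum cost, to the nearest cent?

$2.75

Cost per mg of potassium: kidney beans $0.0018, peanut butter $0.0034, almonds $0.0038, brown rice $0.0039, chicken breast $0.0080.
Take 2 servings of kidney beans: +650.0 mg potassium for $1.20 (total $1.20, still need 456.0 mg).
Take 2.815 servings of peanut butter: +456.0 mg potassium for $1.55 (total $2.75, still need 0.0 mg).
Greedy by cheapest-per-mg is optimal for a single linear constraint, so the minimum cost is $2.75.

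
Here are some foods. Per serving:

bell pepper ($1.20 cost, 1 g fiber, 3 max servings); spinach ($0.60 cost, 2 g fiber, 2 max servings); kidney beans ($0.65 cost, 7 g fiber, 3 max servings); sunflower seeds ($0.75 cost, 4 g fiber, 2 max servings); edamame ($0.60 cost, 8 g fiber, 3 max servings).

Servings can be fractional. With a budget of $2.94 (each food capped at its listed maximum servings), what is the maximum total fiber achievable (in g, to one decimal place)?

36.3 g

Fiber per dollar: edamame 13.33, kidney beans 10.77, sunflower seeds 5.333, spinach 3.333, bell pepper 0.8333.
Take 3 servings of edamame: spends $1.80, +24.0 g fiber (running total 24.0 g).
Take 1.754 servings of kidney beans: spends $1.14, +12.3 g fiber (running total 36.3 g).
Filling greedily by fiber-per-dollar is optimal for one linear limit, giving 36.3 g.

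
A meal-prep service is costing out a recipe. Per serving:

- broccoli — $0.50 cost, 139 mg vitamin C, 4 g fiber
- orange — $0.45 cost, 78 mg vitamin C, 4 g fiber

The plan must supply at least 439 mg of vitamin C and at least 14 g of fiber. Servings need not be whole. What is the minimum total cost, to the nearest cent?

$1.71

This is a tiny linear program; its minimum lies at a vertex of the feasible set. List the vertices and price them.
broccoli only: max(439/139, 14/4) = 3.5 servings → $1.75.
orange only: max(439/78, 14/4) = 5.628 servings → $2.53.
broccoli + orange with both tight: 2.721 servings and 0.7787 servings → $1.71.
The minimum over all feasible corners is $1.71.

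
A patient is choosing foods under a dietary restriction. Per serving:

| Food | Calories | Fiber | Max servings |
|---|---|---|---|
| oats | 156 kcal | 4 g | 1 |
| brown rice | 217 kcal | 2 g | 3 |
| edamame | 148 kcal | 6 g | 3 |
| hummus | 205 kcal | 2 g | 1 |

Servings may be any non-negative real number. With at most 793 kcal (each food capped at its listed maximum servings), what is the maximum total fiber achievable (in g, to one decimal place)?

23.9 g

Fiber per kcal: edamame 0.04054, oats 0.02564, hummus 0.009756, brown rice 0.009217.
Take 3 servings of edamame: uses 444 kcal, +18.0 g fiber (running total 18.0 g).
Take 1 serving of oats: uses 156 kcal, +4.0 g fiber (running total 22.0 g).
Take 0.9415 servings of hummus: uses 193 kcal, +1.9 g fiber (running total 23.9 g).
Greedy by best ratio exhausts the calories allowance optimally: 23.9 g.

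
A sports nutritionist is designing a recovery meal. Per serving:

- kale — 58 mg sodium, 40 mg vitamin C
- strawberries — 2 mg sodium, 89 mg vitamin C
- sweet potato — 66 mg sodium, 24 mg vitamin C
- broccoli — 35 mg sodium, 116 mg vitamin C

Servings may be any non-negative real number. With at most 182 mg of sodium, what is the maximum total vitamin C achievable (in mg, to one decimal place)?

8099.0 mg

Vitamin C per mg sodium: strawberries 44.5, broccoli 3.314, kale 0.6897, sweet potato 0.3636.
With no serving limits, spend the whole sodium allowance on strawberries: 182 mg / 2 mg × 89 mg = 8099.0 mg.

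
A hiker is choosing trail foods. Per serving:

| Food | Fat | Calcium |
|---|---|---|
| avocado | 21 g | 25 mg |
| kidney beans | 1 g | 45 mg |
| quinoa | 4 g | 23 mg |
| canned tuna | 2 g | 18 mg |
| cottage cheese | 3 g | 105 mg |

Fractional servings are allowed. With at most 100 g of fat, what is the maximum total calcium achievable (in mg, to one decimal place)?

Calcium per g fat: kidney beans 45, cottage cheese 35, canned tuna 9, quinoa 5.75, avocado 1.19.
With no serving limits, spend the whole fat allowance on kidney beans: 100 g / 1 g × 45 mg = 4500.0 mg.

4500.0 mg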